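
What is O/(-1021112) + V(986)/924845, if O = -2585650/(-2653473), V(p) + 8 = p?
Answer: 1323746473909139/1252930583196946860 ≈ 0.0010565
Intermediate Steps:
V(p) = -8 + p
O = 2585650/2653473 (O = -2585650*(-1/2653473) = 2585650/2653473 ≈ 0.97444)
O/(-1021112) + V(986)/924845 = (2585650/2653473)/(-1021112) + (-8 + 986)/924845 = (2585650/2653473)*(-1/1021112) + 978*(1/924845) = -1292825/1354746560988 + 978/924845 = 1323746473909139/1252930583196946860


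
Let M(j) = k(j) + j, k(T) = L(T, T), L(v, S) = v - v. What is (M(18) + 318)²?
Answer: 112896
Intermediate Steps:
L(v, S) = 0
k(T) = 0
M(j) = j (M(j) = 0 + j = j)
(M(18) + 318)² = (18 + 318)² = 336² = 112896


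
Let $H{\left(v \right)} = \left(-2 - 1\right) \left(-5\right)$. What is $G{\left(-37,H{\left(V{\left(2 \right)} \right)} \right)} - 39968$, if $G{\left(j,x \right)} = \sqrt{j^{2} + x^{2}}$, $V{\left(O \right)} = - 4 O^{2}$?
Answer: $-39968 + \sqrt{1594} \approx -39928.0$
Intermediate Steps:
$H{\left(v \right)} = 15$ ($H{\left(v \right)} = \left(-3\right) \left(-5\right) = 15$)
$G{\left(-37,H{\left(V{\left(2 \right)} \right)} \right)} - 39968 = \sqrt{\left(-37\right)^{2} + 15^{2}} - 39968 = \sqrt{1369 + 225} - 39968 = \sqrt{1594} - 39968 = -39968 + \sqrt{1594}$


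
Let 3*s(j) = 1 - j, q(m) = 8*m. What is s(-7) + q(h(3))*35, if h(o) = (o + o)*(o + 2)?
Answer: 25208/3 ≈ 8402.7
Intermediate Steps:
h(o) = 2*o*(2 + o) (h(o) = (2*o)*(2 + o) = 2*o*(2 + o))
s(j) = 1/3 - j/3 (s(j) = (1 - j)/3 = 1/3 - j/3)
s(-7) + q(h(3))*35 = (1/3 - 1/3*(-7)) + (8*(2*3*(2 + 3)))*35 = (1/3 + 7/3) + (8*(2*3*5))*35 = 8/3 + (8*30)*35 = 8/3 + 240*35 = 8/3 + 8400 = 25208/3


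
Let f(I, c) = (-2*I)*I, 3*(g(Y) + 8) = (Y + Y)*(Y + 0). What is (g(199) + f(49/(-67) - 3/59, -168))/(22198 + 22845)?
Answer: 1237194613418/2111553995961 ≈ 0.58592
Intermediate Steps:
g(Y) = -8 + 2*Y**2/3 (g(Y) = -8 + ((Y + Y)*(Y + 0))/3 = -8 + ((2*Y)*Y)/3 = -8 + (2*Y**2)/3 = -8 + 2*Y**2/3)
f(I, c) = -2*I**2
(g(199) + f(49/(-67) - 3/59, -168))/(22198 + 22845) = ((-8 + (2/3)*199**2) - 2*(49/(-67) - 3/59)**2)/(22198 + 22845) = ((-8 + (2/3)*39601) - 2*(49*(-1/67) - 3*1/59)**2)/45043 = ((-8 + 79202/3) - 2*(-49/67 - 3/59)**2)*(1/45043) = (79178/3 - 2*(-3092/3953)**2)*(1/45043) = (79178/3 - 2*9560464/15626209)*(1/45043) = (79178/3 - 19120928/15626209)*(1/45043) = (1237194613418/46878627)*(1/45043) = 1237194613418/2111553995961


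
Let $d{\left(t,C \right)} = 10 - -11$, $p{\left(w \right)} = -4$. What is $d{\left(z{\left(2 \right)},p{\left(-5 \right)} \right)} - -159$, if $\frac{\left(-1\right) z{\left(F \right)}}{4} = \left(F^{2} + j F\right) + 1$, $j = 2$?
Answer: $180$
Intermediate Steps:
$z{\left(F \right)} = -4 - 8 F - 4 F^{2}$ ($z{\left(F \right)} = - 4 \left(\left(F^{2} + 2 F\right) + 1\right) = - 4 \left(1 + F^{2} + 2 F\right) = -4 - 8 F - 4 F^{2}$)
$d{\left(t,C \right)} = 21$ ($d{\left(t,C \right)} = 10 + 11 = 21$)
$d{\left(z{\left(2 \right)},p{\left(-5 \right)} \right)} - -159 = 21 - -159 = 21 + 159 = 180$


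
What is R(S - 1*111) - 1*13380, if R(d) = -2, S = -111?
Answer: -13382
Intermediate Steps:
R(S - 1*111) - 1*13380 = -2 - 1*13380 = -2 - 13380 = -13382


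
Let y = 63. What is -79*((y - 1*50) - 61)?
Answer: 3792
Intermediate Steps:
-79*((y - 1*50) - 61) = -79*((63 - 1*50) - 61) = -79*((63 - 50) - 61) = -79*(13 - 61) = -79*(-48) = 3792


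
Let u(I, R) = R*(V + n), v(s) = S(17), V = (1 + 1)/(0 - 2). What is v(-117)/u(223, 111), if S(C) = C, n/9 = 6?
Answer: 17/5883 ≈ 0.0028897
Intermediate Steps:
n = 54 (n = 9*6 = 54)
V = -1 (V = 2/(-2) = 2*(-½) = -1)
v(s) = 17
u(I, R) = 53*R (u(I, R) = R*(-1 + 54) = R*53 = 53*R)
v(-117)/u(223, 111) = 17/((53*111)) = 17/5883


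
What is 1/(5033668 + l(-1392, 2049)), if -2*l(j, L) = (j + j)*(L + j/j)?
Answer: 1/7887268 ≈ 1.2679e-7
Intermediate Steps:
l(j, L) = -j*(1 + L) (l(j, L) = -(j + j)*(L + j/j)/2 = -2*j*(L + 1)/2 = -2*j*(1 + L)/2 = -j*(1 + L))
1/(5033668 + l(-1392, 2049)) = 1/(5033668 - 1*(-1392)*(1 + 2049)) = 1/(5033668 - 1*(-1392)*2050) = 1/(5033668 + 2853600) = 1/7887268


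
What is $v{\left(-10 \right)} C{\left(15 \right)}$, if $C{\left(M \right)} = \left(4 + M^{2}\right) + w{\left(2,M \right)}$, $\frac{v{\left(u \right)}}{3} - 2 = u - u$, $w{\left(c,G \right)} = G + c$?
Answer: $1476$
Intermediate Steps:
$v{\left(u \right)} = 6$ ($v{\left(u \right)} = 6 + 3 \left(u - u\right) = 6 + 3 \cdot 0 = 6 + 0 = 6$)
$C{\left(M \right)} = 6 + M + M^{2}$ ($C{\left(M \right)} = \left(4 + M^{2}\right) + \left(M + 2\right) = \left(4 + M^{2}\right) + \left(2 + M\right) = 6 + M + M^{2}$)
$v{\left(-10 \right)} C{\left(15 \right)} = 6 \left(6 + 15 + 15^{2}\right) = 6 \left(6 + 15 + 225\right) = 6 \cdot 246 = 1476$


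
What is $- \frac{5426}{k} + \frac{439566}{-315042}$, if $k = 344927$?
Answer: $- \frac{25554599929}{18111081989} \approx -1.411$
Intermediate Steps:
$- \frac{5426}{k} + \frac{439566}{-315042} = - \frac{5426}{344927} + \frac{439566}{-315042} = \left(-5426\right) \frac{1}{344927} + 439566 \left(- \frac{1}{315042}\right) = - \frac{5426}{344927} - \frac{73261}{52507} = - \frac{25554599929}{18111081989}$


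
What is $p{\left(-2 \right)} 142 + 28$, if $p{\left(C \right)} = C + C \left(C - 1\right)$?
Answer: $596$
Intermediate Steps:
$p{\left(C \right)} = C + C \left(-1 + C\right)$
$p{\left(-2 \right)} 142 + 28 = \left(-2\right)^{2} \cdot 142 + 28 = 4 \cdot 142 + 28 = 568 + 28 = 596$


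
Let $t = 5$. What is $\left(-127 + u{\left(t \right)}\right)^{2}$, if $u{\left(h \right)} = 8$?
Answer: $14161$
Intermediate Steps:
$\left(-127 + u{\left(t \right)}\right)^{2} = \left(-127 + 8\right)^{2} = \left(-119\right)^{2} = 14161$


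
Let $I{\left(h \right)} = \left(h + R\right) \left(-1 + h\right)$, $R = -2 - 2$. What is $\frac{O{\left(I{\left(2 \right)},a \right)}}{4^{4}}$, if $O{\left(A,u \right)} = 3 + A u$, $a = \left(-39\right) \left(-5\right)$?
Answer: $- \frac{387}{256} \approx -1.5117$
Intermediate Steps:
$R = -4$
$a = 195$
$I{\left(h \right)} = \left(-1 + h\right) \left(-4 + h\right)$ ($I{\left(h \right)} = \left(h - 4\right) \left(-1 + h\right) = \left(-4 + h\right) \left(-1 + h\right) = \left(-1 + h\right) \left(-4 + h\right)$)
$\frac{O{\left(I{\left(2 \right)},a \right)}}{4^{4}} = \frac{3 + \left(4 + 2^{2} - 10\right) 195}{4^{4}} = \frac{3 + \left(4 + 4 - 10\right) 195}{256} = \left(3 - 390\right) \frac{1}{256} = \left(-387\right) \frac{1}{256} = - \frac{387}{256}$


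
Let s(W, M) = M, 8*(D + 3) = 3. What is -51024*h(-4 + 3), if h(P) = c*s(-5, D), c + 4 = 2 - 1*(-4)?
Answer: 267876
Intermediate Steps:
D = -21/8 (D = -3 + (⅛)*3 = -3 + 3/8 = -21/8 ≈ -2.6250)
c = 2 (c = -4 + (2 - 1*(-4)) = -4 + (2 + 4) = -4 + 6 = 2)
h(P) = -21/4 (h(P) = 2*(-21/8) = -21/4)
-51024*h(-4 + 3) = -51024*(-21/4) = 267876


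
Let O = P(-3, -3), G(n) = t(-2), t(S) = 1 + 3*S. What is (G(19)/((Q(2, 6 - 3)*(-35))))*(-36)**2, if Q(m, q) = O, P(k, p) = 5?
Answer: 1296/35 ≈ 37.029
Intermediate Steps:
G(n) = -5 (G(n) = 1 + 3*(-2) = 1 - 6 = -5)
O = 5
Q(m, q) = 5
(G(19)/((Q(2, 6 - 3)*(-35))))*(-36)**2 = -5/(5*(-35))*(-36)**2 = -5/(-175)*1296 = -5*(-1/175)*1296 = (1/35)*1296 = 1296/35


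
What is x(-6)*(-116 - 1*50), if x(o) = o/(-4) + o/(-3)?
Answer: -581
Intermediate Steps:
x(o) = -7*o/12 (x(o) = o*(-¼) + o*(-⅓) = -o/4 - o/3 = -7*o/12)
x(-6)*(-116 - 1*50) = (-7/12*(-6))*(-116 - 1*50) = 7*(-116 - 50)/2 = (7/2)*(-166) = -581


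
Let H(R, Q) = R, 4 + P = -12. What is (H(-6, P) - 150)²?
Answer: 24336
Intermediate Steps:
P = -16 (P = -4 - 12 = -16)
(H(-6, P) - 150)² = (-6 - 150)² = (-156)² = 24336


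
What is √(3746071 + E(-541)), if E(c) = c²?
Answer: 4*√252422 ≈ 2009.7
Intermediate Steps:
√(3746071 + E(-541)) = √(3746071 + (-541)²) = √(3746071 + 292681) = √4038752 = 4*√252422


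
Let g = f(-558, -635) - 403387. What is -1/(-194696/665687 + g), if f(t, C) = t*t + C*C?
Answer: -665687/207162931078 ≈ -3.2134e-6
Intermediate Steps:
f(t, C) = C**2 + t**2 (f(t, C) = t**2 + C**2 = C**2 + t**2)
g = 311202 (g = ((-635)**2 + (-558)**2) - 403387 = (403225 + 311364) - 403387 = 714589 - 403387 = 311202)
-1/(-194696/665687 + g) = -1/(-194696/665687 + 311202) = -1/207162931078/665687 = -1*665687/207162931078 = -665687/207162931078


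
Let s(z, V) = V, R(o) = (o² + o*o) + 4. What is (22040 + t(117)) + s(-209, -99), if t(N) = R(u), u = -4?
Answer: 21977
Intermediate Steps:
R(o) = 4 + 2*o² (R(o) = (o² + o²) + 4 = 2*o² + 4 = 4 + 2*o²)
t(N) = 36 (t(N) = 4 + 2*(-4)² = 4 + 2*16 = 4 + 32 = 36)
(22040 + t(117)) + s(-209, -99) = (22040 + 36) - 99 = 22076 - 99 = 21977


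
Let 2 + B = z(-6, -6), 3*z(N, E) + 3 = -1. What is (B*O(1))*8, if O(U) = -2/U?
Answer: 160/3 ≈ 53.333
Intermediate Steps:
z(N, E) = -4/3 (z(N, E) = -1 + (⅓)*(-1) = -1 - ⅓ = -4/3)
B = -10/3 (B = -2 - 4/3 = -10/3 ≈ -3.3333)
(B*O(1))*8 = -(-20)/(3*1)*8 = -(-20)/3*8 = -10/3*(-2)*8 = (20/3)*8 = 160/3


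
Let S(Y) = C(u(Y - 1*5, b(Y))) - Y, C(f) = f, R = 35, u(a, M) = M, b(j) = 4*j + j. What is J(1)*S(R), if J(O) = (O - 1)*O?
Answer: 0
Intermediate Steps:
b(j) = 5*j
J(O) = O*(-1 + O) (J(O) = (-1 + O)*O = O*(-1 + O))
S(Y) = 4*Y (S(Y) = 5*Y - Y = 4*Y)
J(1)*S(R) = (1*(-1 + 1))*(4*35) = (1*0)*140 = 0*140 = 0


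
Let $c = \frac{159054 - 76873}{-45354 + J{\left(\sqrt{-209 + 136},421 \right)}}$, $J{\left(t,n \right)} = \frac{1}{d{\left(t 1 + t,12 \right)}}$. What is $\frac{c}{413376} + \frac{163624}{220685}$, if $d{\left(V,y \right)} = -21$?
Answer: $\frac{390428128095247}{526586202763840} \approx 0.74143$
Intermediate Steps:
$J{\left(t,n \right)} = - \frac{1}{21}$ ($J{\left(t,n \right)} = \frac{1}{-21} = - \frac{1}{21}$)
$c = - \frac{156891}{86585}$ ($c = \frac{159054 - 76873}{-45354 - \frac{1}{21}} = \frac{82181}{- \frac{952435}{21}} = 82181 \left(- \frac{21}{952435}\right) = - \frac{156891}{86585} \approx -1.812$)
$\frac{c}{413376} + \frac{163624}{220685} = - \frac{156891}{86585 \cdot 413376} + \frac{163624}{220685} = \left(- \frac{156891}{86585}\right) \frac{1}{413376} + 163624 \cdot \frac{1}{220685} = - \frac{52297}{11930720320} + \frac{163624}{220685} = \frac{390428128095247}{526586202763840}$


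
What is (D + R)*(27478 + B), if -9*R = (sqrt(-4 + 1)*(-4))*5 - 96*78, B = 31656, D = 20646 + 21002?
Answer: 2512012320 + 1182680*I*sqrt(3)/9 ≈ 2.512e+9 + 2.2761e+5*I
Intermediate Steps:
D = 41648
R = 832 + 20*I*sqrt(3)/9 (R = -((sqrt(-4 + 1)*(-4))*5 - 96*78)/9 = -((sqrt(-3)*(-4))*5 - 7488)/9 = -(((I*sqrt(3))*(-4))*5 - 7488)/9 = -(-4*I*sqrt(3)*5 - 7488)/9 = -(-20*I*sqrt(3) - 7488)/9 = -(-7488 - 20*I*sqrt(3))/9 = 832 + 20*I*sqrt(3)/9 ≈ 832.0 + 3.849*I)
(D + R)*(27478 + B) = (41648 + (832 + 20*I*sqrt(3)/9))*(27478 + 31656) = (42480 + 20*I*sqrt(3)/9)*59134 = 2512012320 + 1182680*I*sqrt(3)/9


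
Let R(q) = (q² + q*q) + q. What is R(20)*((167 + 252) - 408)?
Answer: 9020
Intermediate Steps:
R(q) = q + 2*q² (R(q) = (q² + q²) + q = 2*q² + q = q + 2*q²)
R(20)*((167 + 252) - 408) = (20*(1 + 2*20))*((167 + 252) - 408) = (20*(1 + 40))*(419 - 408) = (20*41)*11 = 820*11 = 9020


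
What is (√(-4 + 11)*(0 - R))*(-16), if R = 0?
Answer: 0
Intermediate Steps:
(√(-4 + 11)*(0 - R))*(-16) = (√(-4 + 11)*(0 - 1*0))*(-16) = (√7*(0 + 0))*(-16) = (√7*0)*(-16) = 0*(-16) = 0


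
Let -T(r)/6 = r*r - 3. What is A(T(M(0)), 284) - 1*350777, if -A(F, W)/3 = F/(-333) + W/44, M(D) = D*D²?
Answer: -142774054/407 ≈ -3.5080e+5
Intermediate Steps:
M(D) = D³
T(r) = 18 - 6*r² (T(r) = -6*(r*r - 3) = -6*(r² - 3) = -6*(-3 + r²) = 18 - 6*r²)
A(F, W) = -3*W/44 + F/111 (A(F, W) = -3*(F/(-333) + W/44) = -3*(F*(-1/333) + W*(1/44)) = -3*(-F/333 + W/44) = -3*W/44 + F/111)
A(T(M(0)), 284) - 1*350777 = (-3/44*284 + (18 - 6*(0³)²)/111) - 1*350777 = (-213/11 + (18 - 6*0²)/111) - 350777 = (-213/11 + (18 - 6*0)/111) - 350777 = (-213/11 + (18 + 0)/111) - 350777 = (-213/11 + (1/111)*18) - 350777 = (-213/11 + 6/37) - 350777 = -7815/407 - 350777 = -142774054/407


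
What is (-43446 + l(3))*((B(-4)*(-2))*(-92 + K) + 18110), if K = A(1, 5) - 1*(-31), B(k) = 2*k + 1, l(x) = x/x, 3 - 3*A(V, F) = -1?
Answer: -2251493680/3 ≈ -7.5050e+8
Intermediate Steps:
A(V, F) = 4/3 (A(V, F) = 1 - 1/3*(-1) = 1 + 1/3 = 4/3)
l(x) = 1
B(k) = 1 + 2*k
K = 97/3 (K = 4/3 - 1*(-31) = 4/3 + 31 = 97/3 ≈ 32.333)
(-43446 + l(3))*((B(-4)*(-2))*(-92 + K) + 18110) = (-43446 + 1)*(((1 + 2*(-4))*(-2))*(-92 + 97/3) + 18110) = -43445*(((1 - 8)*(-2))*(-179/3) + 18110) = -43445*(-7*(-2)*(-179/3) + 18110) = -43445*(14*(-179/3) + 18110) = -43445*(-2506/3 + 18110) = -43445*51824/3 = -2251493680/3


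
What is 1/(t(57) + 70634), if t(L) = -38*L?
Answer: 1/68468 ≈ 1.4605e-5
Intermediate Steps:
1/(t(57) + 70634) = 1/(-38*57 + 70634) = 1/(-2166 + 70634) = 1/68468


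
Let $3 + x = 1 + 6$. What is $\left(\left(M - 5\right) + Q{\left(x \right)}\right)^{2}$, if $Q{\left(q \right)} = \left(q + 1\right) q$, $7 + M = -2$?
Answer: $36$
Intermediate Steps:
$M = -9$ ($M = -7 - 2 = -9$)
$x = 4$ ($x = -3 + \left(1 + 6\right) = -3 + 7 = 4$)
$Q{\left(q \right)} = q \left(1 + q\right)$ ($Q{\left(q \right)} = \left(1 + q\right) q = q \left(1 + q\right)$)
$\left(\left(M - 5\right) + Q{\left(x \right)}\right)^{2} = \left(\left(-9 - 5\right) + 4 \left(1 + 4\right)\right)^{2} = \left(-14 + 4 \cdot 5\right)^{2} = \left(-14 + 20\right)^{2} = 6^{2} = 36$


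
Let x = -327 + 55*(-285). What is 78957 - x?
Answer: 94959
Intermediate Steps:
x = -16002 (x = -327 - 15675 = -16002)
78957 - x = 78957 - 1*(-16002) = 78957 + 16002 = 94959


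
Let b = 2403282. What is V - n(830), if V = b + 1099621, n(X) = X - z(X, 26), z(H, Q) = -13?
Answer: 3502060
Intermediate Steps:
n(X) = 13 + X (n(X) = X - 1*(-13) = X + 13 = 13 + X)
V = 3502903 (V = 2403282 + 1099621 = 3502903)
V - n(830) = 3502903 - (13 + 830) = 3502903 - 1*843 = 3502903 - 843 = 3502060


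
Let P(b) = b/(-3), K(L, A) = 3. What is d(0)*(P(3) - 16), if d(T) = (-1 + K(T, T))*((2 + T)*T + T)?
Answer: 0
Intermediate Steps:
P(b) = -b/3 (P(b) = b*(-1/3) = -b/3)
d(T) = 2*T + 2*T*(2 + T) (d(T) = (-1 + 3)*((2 + T)*T + T) = 2*(T*(2 + T) + T) = 2*(T + T*(2 + T)) = 2*T + 2*T*(2 + T))
d(0)*(P(3) - 16) = (2*0*(3 + 0))*(-1/3*3 - 16) = (2*0*3)*(-1 - 16) = 0*(-17) = 0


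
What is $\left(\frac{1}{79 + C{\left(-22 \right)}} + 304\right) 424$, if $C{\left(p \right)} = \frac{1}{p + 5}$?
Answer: $\frac{86492820}{671} \approx 1.289 \cdot 10^{5}$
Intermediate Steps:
$C{\left(p \right)} = \frac{1}{5 + p}$
$\left(\frac{1}{79 + C{\left(-22 \right)}} + 304\right) 424 = \left(\frac{1}{79 + \frac{1}{5 - 22}} + 304\right) 424 = \left(\frac{1}{79 + \frac{1}{-17}} + 304\right) 424 = \left(\frac{1}{79 - \frac{1}{17}} + 304\right) 424 = \left(\frac{1}{\frac{1342}{17}} + 304\right) 424 = \left(\frac{17}{1342} + 304\right) 424 = \frac{407985}{1342} \cdot 424 = \frac{86492820}{671}$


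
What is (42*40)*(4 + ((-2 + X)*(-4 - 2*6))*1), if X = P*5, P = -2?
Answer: 329280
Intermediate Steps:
X = -10 (X = -2*5 = -10)
(42*40)*(4 + ((-2 + X)*(-4 - 2*6))*1) = (42*40)*(4 + ((-2 - 10)*(-4 - 2*6))*1) = 1680*(4 - 12*(-4 - 12)*1) = 1680*(4 - 12*(-16)*1) = 1680*(4 + 192*1) = 1680*(4 + 192) = 1680*196 = 329280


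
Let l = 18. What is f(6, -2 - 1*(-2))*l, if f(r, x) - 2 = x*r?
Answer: 36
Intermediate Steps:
f(r, x) = 2 + r*x (f(r, x) = 2 + x*r = 2 + r*x)
f(6, -2 - 1*(-2))*l = (2 + 6*(-2 - 1*(-2)))*18 = (2 + 6*(-2 + 2))*18 = (2 + 6*0)*18 = (2 + 0)*18 = 2*18 = 36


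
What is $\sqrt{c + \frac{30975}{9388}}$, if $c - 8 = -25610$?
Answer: $\frac{9 i \sqrt{6963363587}}{4694} \approx 160.0 i$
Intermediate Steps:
$c = -25602$ ($c = 8 - 25610 = -25602$)
$\sqrt{c + \frac{30975}{9388}} = \sqrt{-25602 + \frac{30975}{9388}} = \sqrt{- \frac{240320601}{9388}} = \frac{9 i \sqrt{6963363587}}{4694}$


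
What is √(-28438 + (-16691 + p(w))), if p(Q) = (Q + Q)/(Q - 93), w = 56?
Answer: I*√61785745/37 ≈ 212.44*I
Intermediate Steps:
p(Q) = 2*Q/(-93 + Q) (p(Q) = (2*Q)/(-93 + Q) = 2*Q/(-93 + Q))
√(-28438 + (-16691 + p(w))) = √(-28438 + (-16691 + 2*56/(-93 + 56))) = √(-28438 + (-16691 + 2*56/(-37))) = √(-28438 + (-16691 + 2*56*(-1/37))) = √(-28438 + (-16691 - 112/37)) = √(-28438 - 617679/37) = √(-1669885/37) = I*√61785745/37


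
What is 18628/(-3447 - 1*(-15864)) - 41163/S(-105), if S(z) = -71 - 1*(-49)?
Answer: 511530787/273174 ≈ 1872.5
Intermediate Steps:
S(z) = -22 (S(z) = -71 + 49 = -22)
18628/(-3447 - 1*(-15864)) - 41163/S(-105) = 18628/(-3447 - 1*(-15864)) - 41163/(-22) = 18628/(-3447 + 15864) - 41163*(-1/22) = 18628/12417 + 41163/22 = 511530787/273174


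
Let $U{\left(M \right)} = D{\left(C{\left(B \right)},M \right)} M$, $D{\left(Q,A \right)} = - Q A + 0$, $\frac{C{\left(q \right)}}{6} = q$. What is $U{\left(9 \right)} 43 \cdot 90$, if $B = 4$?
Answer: $-7523280$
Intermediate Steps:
$C{\left(q \right)} = 6 q$
$D{\left(Q,A \right)} = - A Q$ ($D{\left(Q,A \right)} = - A Q + 0 = - A Q$)
$U{\left(M \right)} = - 24 M^{2}$ ($U{\left(M \right)} = - M 6 \cdot 4 M = \left(-1\right) M 24 M = - 24 M M = - 24 M^{2}$)
$U{\left(9 \right)} 43 \cdot 90 = - 24 \cdot 9^{2} \cdot 43 \cdot 90 = \left(-24\right) 81 \cdot 43 \cdot 90 = \left(-1944\right) 43 \cdot 90 = \left(-83592\right) 90 = -7523280$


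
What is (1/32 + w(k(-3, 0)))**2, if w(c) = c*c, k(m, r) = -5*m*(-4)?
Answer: 13271270401/1024 ≈ 1.2960e+7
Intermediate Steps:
k(m, r) = 20*m
w(c) = c**2
(1/32 + w(k(-3, 0)))**2 = (1/32 + (20*(-3))**2)**2 = (1/32 + (-60)**2)**2 = (1/32 + 3600)**2 = (115201/32)**2 = 13271270401/1024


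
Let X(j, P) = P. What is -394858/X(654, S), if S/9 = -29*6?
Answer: 197429/783 ≈ 252.14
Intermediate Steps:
S = -1566 (S = 9*(-29*6) = 9*(-174) = -1566)
-394858/X(654, S) = -394858/(-1566) = -394858*(-1/1566) = 197429/783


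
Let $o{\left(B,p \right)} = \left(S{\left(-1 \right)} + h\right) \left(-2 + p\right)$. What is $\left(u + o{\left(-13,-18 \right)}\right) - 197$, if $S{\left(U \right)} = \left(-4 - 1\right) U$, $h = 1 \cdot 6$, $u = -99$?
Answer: $-516$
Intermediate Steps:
$h = 6$
$S{\left(U \right)} = - 5 U$
$o{\left(B,p \right)} = -22 + 11 p$ ($o{\left(B,p \right)} = \left(\left(-5\right) \left(-1\right) + 6\right) \left(-2 + p\right) = \left(5 + 6\right) \left(-2 + p\right) = 11 \left(-2 + p\right) = -22 + 11 p$)
$\left(u + o{\left(-13,-18 \right)}\right) - 197 = \left(-99 + \left(-22 + 11 \left(-18\right)\right)\right) - 197 = \left(-99 - 220\right) - 197 = -319 - 197 = -516$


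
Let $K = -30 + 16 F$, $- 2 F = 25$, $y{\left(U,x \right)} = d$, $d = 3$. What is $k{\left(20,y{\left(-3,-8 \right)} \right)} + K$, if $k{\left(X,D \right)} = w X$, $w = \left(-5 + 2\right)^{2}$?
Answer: $-50$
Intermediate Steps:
$y{\left(U,x \right)} = 3$
$w = 9$ ($w = \left(-3\right)^{2} = 9$)
$F = - \frac{25}{2}$ ($F = \left(- \frac{1}{2}\right) 25 = - \frac{25}{2} \approx -12.5$)
$k{\left(X,D \right)} = 9 X$
$K = -230$ ($K = -30 + 16 \left(- \frac{25}{2}\right) = -30 - 200 = -230$)
$k{\left(20,y{\left(-3,-8 \right)} \right)} + K = 9 \cdot 20 - 230 = 180 - 230 = -50$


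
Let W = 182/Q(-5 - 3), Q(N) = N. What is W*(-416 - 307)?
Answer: 65793/4 ≈ 16448.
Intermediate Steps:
W = -91/4 (W = 182/(-5 - 3) = 182/(-8) = 182*(-⅛) = -91/4 ≈ -22.750)
W*(-416 - 307) = -91*(-416 - 307)/4 = -91/4*(-723) = 65793/4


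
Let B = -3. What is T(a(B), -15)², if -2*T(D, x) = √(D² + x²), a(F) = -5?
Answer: 125/2 ≈ 62.500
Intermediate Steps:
T(D, x) = -√(D² + x²)/2
T(a(B), -15)² = (-√((-5)² + (-15)²)/2)² = (-√(25 + 225)/2)² = (-5*√10/2)² = 125/2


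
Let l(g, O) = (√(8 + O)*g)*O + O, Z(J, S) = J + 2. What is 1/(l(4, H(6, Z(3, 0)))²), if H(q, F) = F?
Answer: 209/1071225 - 8*√13/1071225 ≈ 0.00016818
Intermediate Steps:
Z(J, S) = 2 + J
l(g, O) = O + O*g*√(8 + O) (l(g, O) = (g*√(8 + O))*O + O = O*g*√(8 + O) + O = O + O*g*√(8 + O))
1/(l(4, H(6, Z(3, 0)))²) = 1/(((2 + 3)*(1 + 4*√(8 + (2 + 3))))²) = 1/((5*(1 + 4*√(8 + 5)))²) = 1/((5*(1 + 4*√13))²) = 1/((5 + 20*√13)²) = (5 + 20*√13)⁻²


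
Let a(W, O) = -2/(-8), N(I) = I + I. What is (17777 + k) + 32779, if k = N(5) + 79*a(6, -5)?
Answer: 202343/4 ≈ 50586.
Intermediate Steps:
N(I) = 2*I
a(W, O) = 1/4 (a(W, O) = -2*(-1/8) = 1/4)
k = 119/4 (k = 2*5 + 79*(1/4) = 10 + 79/4 = 119/4 ≈ 29.750)
(17777 + k) + 32779 = (17777 + 119/4) + 32779 = 71227/4 + 32779 = 202343/4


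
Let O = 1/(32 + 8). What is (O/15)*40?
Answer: 1/15 ≈ 0.066667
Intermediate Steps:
O = 1/40 ≈ 0.025000
(O/15)*40 = ((1/40)/15)*40 = ((1/15)*(1/40))*40 = (1/600)*40 = 1/15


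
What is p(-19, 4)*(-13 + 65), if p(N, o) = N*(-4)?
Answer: 3952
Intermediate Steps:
p(N, o) = -4*N
p(-19, 4)*(-13 + 65) = (-4*(-19))*(-13 + 65) = 76*52 = 3952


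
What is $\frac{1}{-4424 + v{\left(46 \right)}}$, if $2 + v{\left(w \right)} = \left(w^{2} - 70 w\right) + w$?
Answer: $- \frac{1}{5484} \approx -0.00018235$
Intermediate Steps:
$v{\left(w \right)} = -2 + w^{2} - 69 w$ ($v{\left(w \right)} = -2 + \left(\left(w^{2} - 70 w\right) + w\right) = -2 + \left(w^{2} - 69 w\right) = -2 + w^{2} - 69 w$)
$\frac{1}{-4424 + v{\left(46 \right)}} = \frac{1}{-4424 - \left(3176 - 2116\right)} = \frac{1}{-4424 - 1060} = \frac{1}{-5484} = - \frac{1}{5484}$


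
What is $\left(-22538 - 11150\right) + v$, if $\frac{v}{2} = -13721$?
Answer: $-61130$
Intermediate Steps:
$v = -27442$ ($v = 2 \left(-13721\right) = -27442$)
$\left(-22538 - 11150\right) + v = \left(-22538 - 11150\right) - 27442 = -33688 - 27442 = -61130$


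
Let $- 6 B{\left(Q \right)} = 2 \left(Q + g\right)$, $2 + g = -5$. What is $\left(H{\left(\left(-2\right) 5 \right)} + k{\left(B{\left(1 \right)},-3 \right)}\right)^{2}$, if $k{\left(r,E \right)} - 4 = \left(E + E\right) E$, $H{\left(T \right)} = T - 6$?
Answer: $36$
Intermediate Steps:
$g = -7$ ($g = -2 - 5 = -7$)
$H{\left(T \right)} = -6 + T$
$B{\left(Q \right)} = \frac{7}{3} - \frac{Q}{3}$ ($B{\left(Q \right)} = - \frac{2 \left(Q - 7\right)}{6} = - \frac{2 \left(-7 + Q\right)}{6} = - \frac{-14 + 2 Q}{6} = \frac{7}{3} - \frac{Q}{3}$)
$k{\left(r,E \right)} = 4 + 2 E^{2}$ ($k{\left(r,E \right)} = 4 + \left(E + E\right) E = 4 + 2 E E = 4 + 2 E^{2}$)
$\left(H{\left(\left(-2\right) 5 \right)} + k{\left(B{\left(1 \right)},-3 \right)}\right)^{2} = \left(\left(-6 - 10\right) + \left(4 + 2 \left(-3\right)^{2}\right)\right)^{2} = \left(\left(-6 - 10\right) + \left(4 + 2 \cdot 9\right)\right)^{2} = \left(-16 + \left(4 + 18\right)\right)^{2} = \left(-16 + 22\right)^{2} = 6^{2} = 36$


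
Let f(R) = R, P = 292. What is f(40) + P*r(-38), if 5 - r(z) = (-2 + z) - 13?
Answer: 16976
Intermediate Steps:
r(z) = 20 - z (r(z) = 5 - ((-2 + z) - 13) = 5 - (-15 + z) = 5 + (15 - z) = 20 - z)
f(40) + P*r(-38) = 40 + 292*(20 - 1*(-38)) = 40 + 292*(20 + 38) = 40 + 292*58 = 40 + 16936 = 16976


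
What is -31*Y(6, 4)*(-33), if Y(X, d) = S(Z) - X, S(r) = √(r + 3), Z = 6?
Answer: -3069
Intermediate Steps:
S(r) = √(3 + r)
Y(X, d) = 3 - X (Y(X, d) = √(3 + 6) - X = √9 - X = 3 - X)
-31*Y(6, 4)*(-33) = -31*(3 - 1*6)*(-33) = -31*(3 - 6)*(-33) = -31*(-3)*(-33) = 93*(-33) = -3069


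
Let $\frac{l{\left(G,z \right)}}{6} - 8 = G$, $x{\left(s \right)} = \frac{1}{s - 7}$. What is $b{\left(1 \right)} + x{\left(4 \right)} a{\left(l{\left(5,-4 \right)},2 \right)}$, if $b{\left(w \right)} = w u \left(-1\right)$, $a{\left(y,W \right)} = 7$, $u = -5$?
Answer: $\frac{8}{3} \approx 2.6667$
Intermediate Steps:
$x{\left(s \right)} = \frac{1}{-7 + s}$
$l{\left(G,z \right)} = 48 + 6 G$
$b{\left(w \right)} = 5 w$ ($b{\left(w \right)} = w \left(-5\right) \left(-1\right) = - 5 w \left(-1\right) = 5 w$)
$b{\left(1 \right)} + x{\left(4 \right)} a{\left(l{\left(5,-4 \right)},2 \right)} = 5 \cdot 1 + \frac{1}{-7 + 4} \cdot 7 = 5 + \frac{1}{-3} \cdot 7 = 5 - \frac{7}{3} = \frac{8}{3}$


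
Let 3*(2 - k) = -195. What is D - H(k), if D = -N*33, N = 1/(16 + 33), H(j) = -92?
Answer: 4475/49 ≈ 91.327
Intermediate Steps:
k = 67 (k = 2 - ⅓*(-195) = 2 + 65 = 67)
N = 1/49 ≈ 0.020408
D = -33/49 ≈ -0.67347
D - H(k) = -33/49 - 1*(-92) = -33/49 + 92 = 4475/49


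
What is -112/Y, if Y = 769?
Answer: -112/769 ≈ -0.14564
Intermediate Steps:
-112/Y = -112/769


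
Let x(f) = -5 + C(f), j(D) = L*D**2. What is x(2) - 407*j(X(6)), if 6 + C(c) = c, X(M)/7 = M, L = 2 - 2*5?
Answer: 5743575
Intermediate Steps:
L = -8 (L = 2 - 10 = -8)
X(M) = 7*M
C(c) = -6 + c
j(D) = -8*D**2
x(f) = -11 + f (x(f) = -5 + (-6 + f) = -11 + f)
x(2) - 407*j(X(6)) = (-11 + 2) - 407*(-8*(7*6)**2) = -9 - 407*(-8*42**2) = -9 - 407*(-8*1764) = -9 - 407*(-14112) = -9 - 1*(-5743584) = -9 + 5743584 = 5743575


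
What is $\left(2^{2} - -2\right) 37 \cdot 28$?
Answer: $6216$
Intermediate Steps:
$\left(2^{2} - -2\right) 37 \cdot 28 = \left(4 + 2\right) 37 \cdot 28 = 6 \cdot 37 \cdot 28 = 222 \cdot 28 = 6216$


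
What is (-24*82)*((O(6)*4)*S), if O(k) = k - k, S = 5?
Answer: 0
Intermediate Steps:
O(k) = 0
(-24*82)*((O(6)*4)*S) = (-24*82)*((0*4)*5) = -0*5 = -1968*0 = 0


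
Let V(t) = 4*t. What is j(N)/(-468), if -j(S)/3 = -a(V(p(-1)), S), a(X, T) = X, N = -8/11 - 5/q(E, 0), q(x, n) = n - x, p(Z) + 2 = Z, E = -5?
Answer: 1/13 ≈ 0.076923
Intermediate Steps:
p(Z) = -2 + Z
N = -19/11 (N = -8/11 - 5/(0 - 1*(-5)) = -8*1/11 - 5/(0 + 5) = -8/11 - 5/5 = -8/11 - 5*⅕ = -8/11 - 1 = -19/11 ≈ -1.7273)
j(S) = -36 (j(S) = -(-3)*4*(-2 - 1) = -(-3)*4*(-3) = -(-3)*(-12) = -3*12 = -36)
j(N)/(-468) = -36/(-468) = -36*(-1/468) = 1/13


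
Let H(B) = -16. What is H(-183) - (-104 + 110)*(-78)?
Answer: 452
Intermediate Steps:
H(-183) - (-104 + 110)*(-78) = -16 - (-104 + 110)*(-78) = -16 - 6*(-78) = -16 - 1*(-468) = -16 + 468 = 452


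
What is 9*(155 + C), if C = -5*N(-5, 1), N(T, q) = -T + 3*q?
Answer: 1035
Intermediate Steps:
C = -40 (C = -5*(-1*(-5) + 3*1) = -5*(5 + 3) = -5*8 = -40)
9*(155 + C) = 9*(155 - 40) = 9*115 = 1035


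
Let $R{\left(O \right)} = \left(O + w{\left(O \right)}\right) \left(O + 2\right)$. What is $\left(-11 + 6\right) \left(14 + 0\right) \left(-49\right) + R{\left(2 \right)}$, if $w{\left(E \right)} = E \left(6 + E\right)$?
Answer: $3502$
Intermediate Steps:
$R{\left(O \right)} = \left(2 + O\right) \left(O + O \left(6 + O\right)\right)$ ($R{\left(O \right)} = \left(O + O \left(6 + O\right)\right) \left(O + 2\right) = \left(O + O \left(6 + O\right)\right) \left(2 + O\right) = \left(2 + O\right) \left(O + O \left(6 + O\right)\right)$)
$\left(-11 + 6\right) \left(14 + 0\right) \left(-49\right) + R{\left(2 \right)} = \left(-11 + 6\right) \left(14 + 0\right) \left(-49\right) + 2 \left(14 + 2^{2} + 9 \cdot 2\right) = \left(-5\right) 14 \left(-49\right) + 2 \left(14 + 4 + 18\right) = \left(-70\right) \left(-49\right) + 2 \cdot 36 = 3430 + 72 = 3502$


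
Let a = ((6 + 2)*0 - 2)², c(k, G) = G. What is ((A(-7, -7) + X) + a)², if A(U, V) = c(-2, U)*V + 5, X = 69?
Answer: 16129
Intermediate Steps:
A(U, V) = 5 + U*V (A(U, V) = U*V + 5 = 5 + U*V)
a = 4 (a = (8*0 - 2)² = (0 - 2)² = (-2)² = 4)
((A(-7, -7) + X) + a)² = (((5 - 7*(-7)) + 69) + 4)² = (((5 + 49) + 69) + 4)² = ((54 + 69) + 4)² = (123 + 4)² = 127² = 16129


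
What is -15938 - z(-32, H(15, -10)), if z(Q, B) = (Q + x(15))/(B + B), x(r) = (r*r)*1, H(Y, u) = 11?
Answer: -350829/22 ≈ -15947.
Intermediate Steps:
x(r) = r**2 (x(r) = r**2*1 = r**2)
z(Q, B) = (225 + Q)/(2*B) (z(Q, B) = (Q + 15**2)/(B + B) = (Q + 225)/((2*B)) = (225 + Q)*(1/(2*B)) = (225 + Q)/(2*B))
-15938 - z(-32, H(15, -10)) = -15938 - (225 - 32)/(2*11) = -15938 - 193/(2*11) = -15938 - 1*193/22 = -15938 - 193/22 = -350829/22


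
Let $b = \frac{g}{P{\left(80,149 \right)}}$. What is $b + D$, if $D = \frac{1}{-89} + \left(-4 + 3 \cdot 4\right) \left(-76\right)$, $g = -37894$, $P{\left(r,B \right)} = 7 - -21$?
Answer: $- \frac{2443865}{1246} \approx -1961.4$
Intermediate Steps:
$P{\left(r,B \right)} = 28$ ($P{\left(r,B \right)} = 7 + 21 = 28$)
$D = - \frac{54113}{89}$ ($D = - \frac{1}{89} + \left(-4 + 12\right) \left(-76\right) = - \frac{1}{89} + 8 \left(-76\right) = - \frac{1}{89} - 608 = - \frac{54113}{89} \approx -608.01$)
$b = - \frac{18947}{14}$ ($b = - \frac{37894}{28} = \left(-37894\right) \frac{1}{28} = - \frac{18947}{14} \approx -1353.4$)
$b + D = - \frac{18947}{14} - \frac{54113}{89} = - \frac{2443865}{1246}$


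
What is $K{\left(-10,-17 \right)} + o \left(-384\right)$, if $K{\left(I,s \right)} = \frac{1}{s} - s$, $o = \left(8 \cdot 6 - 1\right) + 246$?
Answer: $- \frac{1912416}{17} \approx -1.125 \cdot 10^{5}$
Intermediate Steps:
$o = 293$ ($o = \left(48 - 1\right) + 246 = 47 + 246 = 293$)
$K{\left(-10,-17 \right)} + o \left(-384\right) = \left(\frac{1}{-17} - -17\right) + 293 \left(-384\right) = \left(- \frac{1}{17} + 17\right) - 112512 = \frac{288}{17} - 112512 = - \frac{1912416}{17}$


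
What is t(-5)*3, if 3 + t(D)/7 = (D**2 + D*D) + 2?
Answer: 1029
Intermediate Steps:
t(D) = -7 + 14*D**2 (t(D) = -21 + 7*((D**2 + D*D) + 2) = -21 + 7*((D**2 + D**2) + 2) = -21 + 7*(2*D**2 + 2) = -21 + 7*(2 + 2*D**2) = -21 + (14 + 14*D**2) = -7 + 14*D**2)
t(-5)*3 = (-7 + 14*(-5)**2)*3 = (-7 + 14*25)*3 = (-7 + 350)*3 = 343*3 = 1029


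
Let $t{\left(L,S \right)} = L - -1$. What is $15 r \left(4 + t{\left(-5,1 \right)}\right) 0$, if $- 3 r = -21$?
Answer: $0$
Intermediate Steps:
$r = 7$ ($r = \left(- \frac{1}{3}\right) \left(-21\right) = 7$)
$t{\left(L,S \right)} = 1 + L$ ($t{\left(L,S \right)} = L + 1 = 1 + L$)
$15 r \left(4 + t{\left(-5,1 \right)}\right) 0 = 15 \cdot 7 \left(4 + \left(1 - 5\right)\right) 0 = 105 \left(4 - 4\right) 0 = 105 \cdot 0 \cdot 0 = 105 \cdot 0 = 0$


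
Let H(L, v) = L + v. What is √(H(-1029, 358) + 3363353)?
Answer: √3362682 ≈ 1833.8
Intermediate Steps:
√(H(-1029, 358) + 3363353) = √((-1029 + 358) + 3363353) = √(-671 + 3363353) = √3362682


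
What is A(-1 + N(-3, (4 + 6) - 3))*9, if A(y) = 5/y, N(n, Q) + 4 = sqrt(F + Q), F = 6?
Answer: -75/4 - 15*sqrt(13)/4 ≈ -32.271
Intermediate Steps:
N(n, Q) = -4 + sqrt(6 + Q)
A(-1 + N(-3, (4 + 6) - 3))*9 = (5/(-1 + (-4 + sqrt(6 + ((4 + 6) - 3)))))*9 = (5/(-1 + (-4 + sqrt(6 + (10 - 3)))))*9 = (5/(-1 + (-4 + sqrt(6 + 7))))*9 = (5/(-1 + (-4 + sqrt(13))))*9 = (5/(-5 + sqrt(13)))*9 = 45/(-5 + sqrt(13))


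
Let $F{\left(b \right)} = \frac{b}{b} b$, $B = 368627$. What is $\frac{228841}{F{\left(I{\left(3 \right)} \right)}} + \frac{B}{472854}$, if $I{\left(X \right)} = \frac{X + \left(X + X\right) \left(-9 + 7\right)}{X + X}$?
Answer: $- \frac{24046184283}{157618} \approx -1.5256 \cdot 10^{5}$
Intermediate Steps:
$I{\left(X \right)} = - \frac{3}{2}$ ($I{\left(X \right)} = \frac{X + 2 X \left(-2\right)}{2 X} = \left(X - 4 X\right) \frac{1}{2 X} = - 3 X \frac{1}{2 X} = - \frac{3}{2}$)
$F{\left(b \right)} = b$ ($F{\left(b \right)} = 1 b = b$)
$\frac{228841}{F{\left(I{\left(3 \right)} \right)}} + \frac{B}{472854} = \frac{228841}{- \frac{3}{2}} + \frac{368627}{472854} = 228841 \left(- \frac{2}{3}\right) + 368627 \cdot \frac{1}{472854} = - \frac{457682}{3} + \frac{368627}{472854} = - \frac{24046184283}{157618}$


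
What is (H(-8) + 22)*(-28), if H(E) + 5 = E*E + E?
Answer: -2044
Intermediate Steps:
H(E) = -5 + E + E**2 (H(E) = -5 + (E*E + E) = -5 + (E**2 + E) = -5 + (E + E**2) = -5 + E + E**2)
(H(-8) + 22)*(-28) = ((-5 - 8 + (-8)**2) + 22)*(-28) = ((-5 - 8 + 64) + 22)*(-28) = (51 + 22)*(-28) = 73*(-28) = -2044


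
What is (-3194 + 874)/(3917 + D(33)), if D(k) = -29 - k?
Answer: -464/771 ≈ -0.60182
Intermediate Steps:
(-3194 + 874)/(3917 + D(33)) = (-3194 + 874)/(3917 + (-29 - 1*33)) = -2320/(3917 + (-29 - 33)) = -2320/(3917 - 62) = -2320/3855 = -2320*1/3855 = -464/771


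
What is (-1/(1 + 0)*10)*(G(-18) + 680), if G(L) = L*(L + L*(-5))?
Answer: 6160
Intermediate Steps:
G(L) = -4*L² (G(L) = L*(L - 5*L) = L*(-4*L) = -4*L²)
(-1/(1 + 0)*10)*(G(-18) + 680) = (-1/(1 + 0)*10)*(-4*(-18)² + 680) = (-1/1*10)*(-4*324 + 680) = (-1*1*10)*(-1296 + 680) = -1*10*(-616) = -10*(-616) = 6160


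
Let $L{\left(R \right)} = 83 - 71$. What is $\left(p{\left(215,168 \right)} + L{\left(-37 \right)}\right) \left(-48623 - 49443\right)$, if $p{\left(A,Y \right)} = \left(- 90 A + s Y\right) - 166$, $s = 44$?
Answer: $1187775392$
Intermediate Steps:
$L{\left(R \right)} = 12$ ($L{\left(R \right)} = 83 - 71 = 12$)
$p{\left(A,Y \right)} = -166 - 90 A + 44 Y$ ($p{\left(A,Y \right)} = \left(- 90 A + 44 Y\right) - 166 = -166 - 90 A + 44 Y$)
$\left(p{\left(215,168 \right)} + L{\left(-37 \right)}\right) \left(-48623 - 49443\right) = \left(\left(-166 - 19350 + 44 \cdot 168\right) + 12\right) \left(-48623 - 49443\right) = \left(\left(-166 - 19350 + 7392\right) + 12\right) \left(-98066\right) = \left(-12124 + 12\right) \left(-98066\right) = \left(-12112\right) \left(-98066\right) = 1187775392$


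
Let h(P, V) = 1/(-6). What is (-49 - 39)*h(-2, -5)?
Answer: 44/3 ≈ 14.667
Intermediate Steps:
h(P, V) = -⅙
(-49 - 39)*h(-2, -5) = (-49 - 39)*(-⅙) = -88*(-⅙) = 44/3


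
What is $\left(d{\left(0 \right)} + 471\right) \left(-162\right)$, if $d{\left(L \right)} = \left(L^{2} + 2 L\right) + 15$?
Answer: $-78732$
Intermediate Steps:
$d{\left(L \right)} = 15 + L^{2} + 2 L$
$\left(d{\left(0 \right)} + 471\right) \left(-162\right) = \left(\left(15 + 0^{2} + 2 \cdot 0\right) + 471\right) \left(-162\right) = \left(\left(15 + 0 + 0\right) + 471\right) \left(-162\right) = \left(15 + 471\right) \left(-162\right) = 486 \left(-162\right) = -78732$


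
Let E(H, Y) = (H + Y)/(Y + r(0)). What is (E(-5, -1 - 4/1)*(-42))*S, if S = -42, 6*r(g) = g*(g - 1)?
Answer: 3528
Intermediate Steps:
r(g) = g*(-1 + g)/6 (r(g) = (g*(g - 1))/6 = (g*(-1 + g))/6 = g*(-1 + g)/6)
E(H, Y) = (H + Y)/Y (E(H, Y) = (H + Y)/(Y + (⅙)*0*(-1 + 0)) = (H + Y)/(Y + (⅙)*0*(-1)) = (H + Y)/(Y + 0) = (H + Y)/Y)
(E(-5, -1 - 4/1)*(-42))*S = (((-5 + (-1 - 4/1))/(-1 - 4/1))*(-42))*(-42) = (((-5 + (-1 - 4*1))/(-1 - 4*1))*(-42))*(-42) = (((-5 + (-1 - 4))/(-1 - 4))*(-42))*(-42) = (((-5 - 5)/(-5))*(-42))*(-42) = (-⅕*(-10)*(-42))*(-42) = (2*(-42))*(-42) = -84*(-42) = 3528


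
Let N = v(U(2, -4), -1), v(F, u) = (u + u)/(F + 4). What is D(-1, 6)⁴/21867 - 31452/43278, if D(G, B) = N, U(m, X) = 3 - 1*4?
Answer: -9284656526/12775860351 ≈ -0.72673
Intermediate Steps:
U(m, X) = -1 (U(m, X) = 3 - 4 = -1)
v(F, u) = 2*u/(4 + F) (v(F, u) = (2*u)/(4 + F) = 2*u/(4 + F))
N = -⅔ (N = 2*(-1)/(4 - 1) = 2*(-1)/3 = 2*(-1)*(⅓) = -⅔ ≈ -0.66667)
D(G, B) = -⅔
D(-1, 6)⁴/21867 - 31452/43278 = (-⅔)⁴/21867 - 31452/43278 = (16/81)*(1/21867) - 31452*1/43278 = 16/1771227 - 5242/7213 = -9284656526/12775860351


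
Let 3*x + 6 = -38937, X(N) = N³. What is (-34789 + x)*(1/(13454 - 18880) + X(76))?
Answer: -56891293965875/2713 ≈ -2.0970e+10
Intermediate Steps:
x = -12981 (x = -2 + (⅓)*(-38937) = -2 - 12979 = -12981)
(-34789 + x)*(1/(13454 - 18880) + X(76)) = (-34789 - 12981)*(1/(13454 - 18880) + 76³) = -47770*(1/(-5426) + 438976) = -47770*(-1/5426 + 438976) = -47770*2381883775/5426 = -56891293965875/2713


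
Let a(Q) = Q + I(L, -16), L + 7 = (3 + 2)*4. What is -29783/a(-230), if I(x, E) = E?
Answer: 29783/246 ≈ 121.07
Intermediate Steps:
L = 13 (L = -7 + (3 + 2)*4 = -7 + 5*4 = -7 + 20 = 13)
a(Q) = -16 + Q (a(Q) = Q - 16 = -16 + Q)
-29783/a(-230) = -29783/(-16 - 230) = -29783/(-246) = -29783*(-1/246) = 29783/246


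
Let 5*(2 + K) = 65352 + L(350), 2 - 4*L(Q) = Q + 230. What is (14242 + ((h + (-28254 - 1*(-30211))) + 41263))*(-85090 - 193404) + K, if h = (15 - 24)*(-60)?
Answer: -32306391897/2 ≈ -1.6153e+10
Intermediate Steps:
L(Q) = -57 - Q/4 (L(Q) = ½ - (Q + 230)/4 = ½ - (230 + Q)/4 = ½ + (-115/2 - Q/4) = -57 - Q/4)
K = 26079/2 (K = -2 + (65352 + (-57 - ¼*350))/5 = -2 + (65352 + (-57 - 175/2))/5 = -2 + (65352 - 289/2)/5 = -2 + (⅕)*(130415/2) = -2 + 26083/2 = 26079/2 ≈ 13040.)
h = 540 (h = -9*(-60) = 540)
(14242 + ((h + (-28254 - 1*(-30211))) + 41263))*(-85090 - 193404) + K = (14242 + ((540 + (-28254 - 1*(-30211))) + 41263))*(-85090 - 193404) + 26079/2 = (14242 + ((540 + (-28254 + 30211)) + 41263))*(-278494) + 26079/2 = (14242 + ((540 + 1957) + 41263))*(-278494) + 26079/2 = (14242 + (2497 + 41263))*(-278494) + 26079/2 = (14242 + 43760)*(-278494) + 26079/2 = 58002*(-278494) + 26079/2 = -16153208988 + 26079/2 = -32306391897/2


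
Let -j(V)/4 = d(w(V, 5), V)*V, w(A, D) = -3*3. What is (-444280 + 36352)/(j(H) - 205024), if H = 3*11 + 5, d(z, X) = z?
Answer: 50991/25457 ≈ 2.0030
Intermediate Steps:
w(A, D) = -9
H = 38 (H = 33 + 5 = 38)
j(V) = 36*V (j(V) = -(-36)*V = 36*V)
(-444280 + 36352)/(j(H) - 205024) = (-444280 + 36352)/(36*38 - 205024) = -407928/(1368 - 205024) = -407928/(-203656) = -407928*(-1/203656) = 50991/25457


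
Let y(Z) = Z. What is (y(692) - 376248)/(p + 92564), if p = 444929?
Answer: -375556/537493 ≈ -0.69872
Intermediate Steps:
(y(692) - 376248)/(p + 92564) = (692 - 376248)/(444929 + 92564) = -375556/537493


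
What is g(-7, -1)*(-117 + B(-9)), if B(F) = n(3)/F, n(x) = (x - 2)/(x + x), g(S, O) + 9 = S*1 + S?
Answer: 145337/54 ≈ 2691.4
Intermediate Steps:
g(S, O) = -9 + 2*S (g(S, O) = -9 + (S*1 + S) = -9 + (S + S) = -9 + 2*S)
n(x) = (-2 + x)/(2*x) (n(x) = (-2 + x)/((2*x)) = (-2 + x)*(1/(2*x)) = (-2 + x)/(2*x))
B(F) = 1/(6*F) (B(F) = ((½)*(-2 + 3)/3)/F = ((½)*(⅓)*1)/F = 1/(6*F))
g(-7, -1)*(-117 + B(-9)) = (-9 + 2*(-7))*(-117 + (⅙)/(-9)) = (-9 - 14)*(-117 + (⅙)*(-⅑)) = -23*(-117 - 1/54) = -23*(-6319/54) = 145337/54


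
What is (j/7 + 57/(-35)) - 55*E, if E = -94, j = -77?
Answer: 180508/35 ≈ 5157.4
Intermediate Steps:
(j/7 + 57/(-35)) - 55*E = (-77/7 + 57/(-35)) - 55*(-94) = (-77*⅐ + 57*(-1/35)) + 5170 = (-11 - 57/35) + 5170 = -442/35 + 5170 = 180508/35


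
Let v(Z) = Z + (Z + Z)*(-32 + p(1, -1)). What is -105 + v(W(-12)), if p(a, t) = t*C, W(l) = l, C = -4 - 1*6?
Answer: 411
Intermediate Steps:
C = -10 (C = -4 - 6 = -10)
p(a, t) = -10*t (p(a, t) = t*(-10) = -10*t)
v(Z) = -43*Z (v(Z) = Z + (Z + Z)*(-32 - 10*(-1)) = Z + (2*Z)*(-32 + 10) = Z + (2*Z)*(-22) = Z - 44*Z = -43*Z)
-105 + v(W(-12)) = -105 - 43*(-12) = -105 + 516 = 411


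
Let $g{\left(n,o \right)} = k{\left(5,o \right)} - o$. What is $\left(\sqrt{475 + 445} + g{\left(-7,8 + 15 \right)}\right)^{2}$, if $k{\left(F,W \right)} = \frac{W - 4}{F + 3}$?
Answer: $\frac{86105}{64} - \frac{165 \sqrt{230}}{2} \approx 94.216$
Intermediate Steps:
$k{\left(F,W \right)} = \frac{-4 + W}{3 + F}$
$g{\left(n,o \right)} = - \frac{1}{2} - \frac{7 o}{8}$ ($g{\left(n,o \right)} = \frac{-4 + o}{3 + 5} - o = \frac{-4 + o}{8} - o = \left(- \frac{1}{2} + \frac{o}{8}\right) - o = - \frac{1}{2} - \frac{7 o}{8}$)
$\left(\sqrt{475 + 445} + g{\left(-7,8 + 15 \right)}\right)^{2} = \left(\sqrt{475 + 445} - \left(\frac{1}{2} + \frac{7 \left(8 + 15\right)}{8}\right)\right)^{2} = \left(\sqrt{920} - \frac{165}{8}\right)^{2} = \left(2 \sqrt{230} - \frac{165}{8}\right)^{2} = \left(- \frac{165}{8} + 2 \sqrt{230}\right)^{2}$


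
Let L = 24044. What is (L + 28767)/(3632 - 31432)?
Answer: -52811/27800 ≈ -1.8997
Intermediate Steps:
(L + 28767)/(3632 - 31432) = (24044 + 28767)/(3632 - 31432) = 52811/(-27800) = 52811*(-1/27800) = -52811/27800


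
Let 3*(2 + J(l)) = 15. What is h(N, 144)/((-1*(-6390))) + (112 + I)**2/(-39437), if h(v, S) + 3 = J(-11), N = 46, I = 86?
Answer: -39204/39437 ≈ -0.99409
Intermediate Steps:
J(l) = 3 (J(l) = -2 + (1/3)*15 = -2 + 5 = 3)
h(v, S) = 0 (h(v, S) = -3 + 3 = 0)
h(N, 144)/((-1*(-6390))) + (112 + I)**2/(-39437) = 0/((-1*(-6390))) + (112 + 86)**2/(-39437) = 0/6390 + 198**2*(-1/39437) = 0*(1/6390) + 39204*(-1/39437) = 0 - 39204/39437 = -39204/39437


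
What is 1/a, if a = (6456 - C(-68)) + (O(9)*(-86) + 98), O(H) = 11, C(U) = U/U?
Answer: 1/5607 ≈ 0.00017835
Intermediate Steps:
C(U) = 1
a = 5607 (a = (6456 - 1*1) + (11*(-86) + 98) = (6456 - 1) + (-946 + 98) = 6455 - 848 = 5607)
1/a = 1/5607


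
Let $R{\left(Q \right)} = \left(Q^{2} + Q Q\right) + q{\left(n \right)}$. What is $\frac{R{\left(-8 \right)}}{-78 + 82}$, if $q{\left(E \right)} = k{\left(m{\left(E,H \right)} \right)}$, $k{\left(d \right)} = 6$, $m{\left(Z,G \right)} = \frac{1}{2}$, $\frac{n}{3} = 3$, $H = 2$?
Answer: $\frac{67}{2} \approx 33.5$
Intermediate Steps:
$n = 9$ ($n = 3 \cdot 3 = 9$)
$m{\left(Z,G \right)} = \frac{1}{2}$
$q{\left(E \right)} = 6$
$R{\left(Q \right)} = 6 + 2 Q^{2}$ ($R{\left(Q \right)} = \left(Q^{2} + Q Q\right) + 6 = \left(Q^{2} + Q^{2}\right) + 6 = 2 Q^{2} + 6 = 6 + 2 Q^{2}$)
$\frac{R{\left(-8 \right)}}{-78 + 82} = \frac{6 + 2 \left(-8\right)^{2}}{-78 + 82} = \frac{6 + 2 \cdot 64}{4} = \frac{6 + 128}{4} = \frac{1}{4} \cdot 134 = \frac{67}{2}$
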